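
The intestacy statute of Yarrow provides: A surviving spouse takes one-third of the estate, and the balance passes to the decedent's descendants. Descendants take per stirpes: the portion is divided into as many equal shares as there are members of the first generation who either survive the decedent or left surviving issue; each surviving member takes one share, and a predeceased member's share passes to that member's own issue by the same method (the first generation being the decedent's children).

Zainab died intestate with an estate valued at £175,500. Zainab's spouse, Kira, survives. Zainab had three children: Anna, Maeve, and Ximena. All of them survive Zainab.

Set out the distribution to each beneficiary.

Kira takes one-third of £175,500 = £58,500. The remaining £117,000 passes to the descendants.
The descendants' portion (£117,000) is divided into 3 shares of £39,000: Anna, Maeve, and Ximena each take £39,000.

Kira: £58,500; Anna: £39,000; Maeve: £39,000; Ximena: £39,000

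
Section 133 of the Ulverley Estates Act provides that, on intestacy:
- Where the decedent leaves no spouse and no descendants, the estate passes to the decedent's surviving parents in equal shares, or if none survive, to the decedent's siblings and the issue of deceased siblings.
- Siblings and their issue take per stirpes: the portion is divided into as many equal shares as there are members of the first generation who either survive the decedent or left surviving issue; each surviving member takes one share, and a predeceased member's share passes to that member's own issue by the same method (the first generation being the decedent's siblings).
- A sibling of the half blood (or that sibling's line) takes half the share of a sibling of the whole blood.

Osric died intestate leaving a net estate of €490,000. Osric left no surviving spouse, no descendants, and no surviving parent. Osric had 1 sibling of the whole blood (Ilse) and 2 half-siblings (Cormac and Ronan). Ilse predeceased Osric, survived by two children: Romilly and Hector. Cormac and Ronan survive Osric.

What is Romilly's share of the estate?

The entire €490,000 passes to the siblings and their issue.
Counting each half-blood sibling's line as half a unit, there are 2 units in €490,000, so one unit is €245,000. Whole-blood lines (Ilse) take €245,000 each; half-blood lines (Cormac and Ronan) take €122,500 each.
Ilse's share (€245,000) is divided into 2 shares of €122,500: Romilly and Hector each take €122,500.

Romilly receives €122,500.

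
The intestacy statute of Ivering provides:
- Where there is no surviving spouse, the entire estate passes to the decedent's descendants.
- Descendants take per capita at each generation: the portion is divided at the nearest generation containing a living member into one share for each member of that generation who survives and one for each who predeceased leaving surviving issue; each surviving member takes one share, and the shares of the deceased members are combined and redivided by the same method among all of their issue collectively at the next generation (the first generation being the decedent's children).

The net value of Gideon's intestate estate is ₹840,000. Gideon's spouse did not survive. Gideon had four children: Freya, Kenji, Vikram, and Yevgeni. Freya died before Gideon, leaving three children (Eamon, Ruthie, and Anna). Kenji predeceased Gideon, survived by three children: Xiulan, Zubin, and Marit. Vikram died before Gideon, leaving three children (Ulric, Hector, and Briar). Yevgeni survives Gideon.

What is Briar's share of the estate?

Briar receives ₹70,000.

The entire ₹840,000 passes to the descendants.
That amount (₹840,000) is divided at the children's generation into 4 shares of ₹210,000. Yevgeni takes ₹210,000. The 3 shares of the deceased (Freya, Kenji, and Vikram) are combined into a pool of ₹630,000.
That pool (₹630,000) is divided at the grandchildren's generation equally among Eamon, Ruthie, Anna, Xiulan, Zubin, Marit, Ulric, Hector, and Briar: ₹70,000 each.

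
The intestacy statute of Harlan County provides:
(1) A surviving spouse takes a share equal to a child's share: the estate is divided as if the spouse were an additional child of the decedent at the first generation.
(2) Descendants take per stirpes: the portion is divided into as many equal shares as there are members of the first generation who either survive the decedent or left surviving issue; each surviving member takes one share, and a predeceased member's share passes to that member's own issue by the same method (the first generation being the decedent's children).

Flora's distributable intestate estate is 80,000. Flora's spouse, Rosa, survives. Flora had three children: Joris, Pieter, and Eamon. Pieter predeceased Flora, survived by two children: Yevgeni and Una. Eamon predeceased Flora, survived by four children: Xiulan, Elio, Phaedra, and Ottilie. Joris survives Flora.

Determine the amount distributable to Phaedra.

Phaedra receives 5,000.

The spouse counts as an additional share at the children's level, so there are 4 primary shares of 20,000. Rosa takes one such share (20,000).
The children's combined portion (60,000) is divided into 3 shares of 20,000: Joris takes 20,000; Pieter's 20,000 share passes to Pieter's issue; Eamon's 20,000 share passes to Eamon's issue.
Pieter's share (20,000) is divided into 2 shares of 10,000: Yevgeni and Una each take 10,000.
Eamon's share (20,000) is divided into 4 shares of 5,000: Xiulan, Elio, Phaedra, and Ottilie each take 5,000.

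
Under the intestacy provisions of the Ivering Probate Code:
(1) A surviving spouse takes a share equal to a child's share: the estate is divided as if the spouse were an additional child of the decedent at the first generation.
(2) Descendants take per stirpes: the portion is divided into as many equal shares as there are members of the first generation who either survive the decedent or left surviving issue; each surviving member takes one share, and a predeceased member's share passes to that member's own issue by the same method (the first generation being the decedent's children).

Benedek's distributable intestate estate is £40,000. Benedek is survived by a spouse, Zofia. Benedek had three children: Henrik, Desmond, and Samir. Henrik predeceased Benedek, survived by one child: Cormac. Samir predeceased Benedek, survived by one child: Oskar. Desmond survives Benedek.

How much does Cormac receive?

Cormac receives £10,000.

The spouse counts as an additional share at the children's level, so there are 4 primary shares of £10,000. Zofia takes one such share (£10,000).
The children's combined portion (£30,000) is divided into 3 shares of £10,000: Desmond takes £10,000; Henrik's £10,000 share passes to Henrik's issue; Samir's £10,000 share passes to Samir's issue.
Henrik's share (£10,000) passes entirely to Cormac.
Samir's share (£10,000) passes entirely to Oskar.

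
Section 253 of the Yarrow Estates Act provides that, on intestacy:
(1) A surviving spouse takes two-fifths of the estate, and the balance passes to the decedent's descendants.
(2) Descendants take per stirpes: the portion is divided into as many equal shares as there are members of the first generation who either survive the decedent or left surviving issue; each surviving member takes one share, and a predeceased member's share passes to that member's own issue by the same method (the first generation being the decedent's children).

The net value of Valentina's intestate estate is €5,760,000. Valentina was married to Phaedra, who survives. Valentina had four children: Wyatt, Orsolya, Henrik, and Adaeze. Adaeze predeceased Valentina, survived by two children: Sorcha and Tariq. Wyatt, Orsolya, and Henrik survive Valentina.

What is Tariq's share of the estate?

Phaedra takes two-fifths of €5,760,000 = €2,304,000. The remaining €3,456,000 passes to the descendants.
The descendants' portion (€3,456,000) is divided into 4 shares of €864,000: Wyatt, Orsolya, and Henrik each take €864,000; Adaeze's €864,000 share passes to Adaeze's issue.
Adaeze's share (€864,000) is divided into 2 shares of €432,000: Sorcha and Tariq each take €432,000.

Tariq receives €432,000.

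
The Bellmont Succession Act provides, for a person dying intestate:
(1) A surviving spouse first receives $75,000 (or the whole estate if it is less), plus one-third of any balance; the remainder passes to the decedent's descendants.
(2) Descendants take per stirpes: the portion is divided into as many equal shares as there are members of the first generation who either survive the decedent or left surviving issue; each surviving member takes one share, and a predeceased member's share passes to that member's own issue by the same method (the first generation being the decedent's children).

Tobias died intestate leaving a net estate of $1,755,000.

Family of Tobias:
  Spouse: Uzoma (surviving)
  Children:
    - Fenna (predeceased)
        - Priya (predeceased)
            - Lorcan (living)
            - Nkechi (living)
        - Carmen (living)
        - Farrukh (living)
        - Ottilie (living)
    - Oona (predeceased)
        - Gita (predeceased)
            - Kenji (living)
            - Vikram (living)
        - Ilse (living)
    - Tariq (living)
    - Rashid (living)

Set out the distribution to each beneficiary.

Uzoma: $635,000; Lorcan: $35,000; Nkechi: $35,000; Carmen: $70,000; Farrukh: $70,000; Ottilie: $70,000; Kenji: $70,000; Vikram: $70,000; Ilse: $140,000; Tariq: $280,000; Rashid: $280,000

Uzoma first takes $75,000, leaving a balance of $1,680,000. Uzoma then takes one-third of the balance ($560,000), for a total of $635,000. The remaining $1,120,000 passes to the descendants.
The descendants' portion ($1,120,000) is divided into 4 shares of $280,000: Tariq and Rashid each take $280,000; Fenna's $280,000 share passes to Fenna's issue; Oona's $280,000 share passes to Oona's issue.
Fenna's share ($280,000) is divided into 4 shares of $70,000: Carmen, Farrukh, and Ottilie each take $70,000; Priya's $70,000 share passes to Priya's issue.
Priya's share ($70,000) is divided into 2 shares of $35,000: Lorcan and Nkechi each take $35,000.
Oona's share ($280,000) is divided into 2 shares of $140,000: Ilse takes $140,000; Gita's $140,000 share passes to Gita's issue.
Gita's share ($140,000) is divided into 2 shares of $70,000: Kenji and Vikram each take $70,000.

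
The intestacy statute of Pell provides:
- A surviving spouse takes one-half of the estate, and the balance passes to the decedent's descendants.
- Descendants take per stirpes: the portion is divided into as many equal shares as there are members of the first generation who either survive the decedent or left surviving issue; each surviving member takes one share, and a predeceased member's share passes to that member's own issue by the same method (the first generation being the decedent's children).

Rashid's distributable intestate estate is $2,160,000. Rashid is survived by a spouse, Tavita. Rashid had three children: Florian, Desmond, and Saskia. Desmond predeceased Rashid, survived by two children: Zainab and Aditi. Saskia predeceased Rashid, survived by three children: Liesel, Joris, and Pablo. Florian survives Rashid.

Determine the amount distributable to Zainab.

Zainab receives $180,000.

Tavita takes one-half of $2,160,000 = $1,080,000. The remaining $1,080,000 passes to the descendants.
The descendants' portion ($1,080,000) is divided into 3 shares of $360,000: Florian takes $360,000; Desmond's $360,000 share passes to Desmond's issue; Saskia's $360,000 share passes to Saskia's issue.
Desmond's share ($360,000) is divided into 2 shares of $180,000: Zainab and Aditi each take $180,000.
Saskia's share ($360,000) is divided into 3 shares of $120,000: Liesel, Joris, and Pablo each take $120,000.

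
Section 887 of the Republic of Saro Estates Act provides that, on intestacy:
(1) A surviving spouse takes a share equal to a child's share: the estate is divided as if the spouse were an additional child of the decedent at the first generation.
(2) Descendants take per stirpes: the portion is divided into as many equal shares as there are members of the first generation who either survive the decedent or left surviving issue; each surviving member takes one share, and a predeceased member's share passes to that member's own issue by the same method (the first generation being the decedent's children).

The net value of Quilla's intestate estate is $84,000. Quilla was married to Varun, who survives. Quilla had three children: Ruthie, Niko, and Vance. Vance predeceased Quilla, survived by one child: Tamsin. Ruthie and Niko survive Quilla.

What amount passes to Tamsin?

The spouse counts as an additional share at the children's level, so there are 4 primary shares of $21,000. Varun takes one such share ($21,000).
The children's combined portion ($63,000) is divided into 3 shares of $21,000: Ruthie and Niko each take $21,000; Vance's $21,000 share passes to Vance's issue.
Vance's share ($21,000) passes entirely to Tamsin.

Tamsin receives $21,000.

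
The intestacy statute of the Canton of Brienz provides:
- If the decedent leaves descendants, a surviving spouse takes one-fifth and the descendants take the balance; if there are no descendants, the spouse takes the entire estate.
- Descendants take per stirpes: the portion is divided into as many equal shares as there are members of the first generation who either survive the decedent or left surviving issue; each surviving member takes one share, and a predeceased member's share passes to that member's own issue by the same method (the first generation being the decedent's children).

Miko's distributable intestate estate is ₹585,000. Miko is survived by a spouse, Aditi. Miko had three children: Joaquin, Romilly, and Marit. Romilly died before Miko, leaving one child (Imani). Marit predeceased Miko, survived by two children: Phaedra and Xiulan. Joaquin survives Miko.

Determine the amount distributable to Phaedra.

Aditi takes one-fifth of ₹585,000 = ₹117,000. The remaining ₹468,000 passes to the descendants.
The descendants' portion (₹468,000) is divided into 3 shares of ₹156,000: Joaquin takes ₹156,000; Romilly's ₹156,000 share passes to Romilly's issue; Marit's ₹156,000 share passes to Marit's issue.
Romilly's share (₹156,000) passes entirely to Imani.
Marit's share (₹156,000) is divided into 2 shares of ₹78,000: Phaedra and Xiulan each take ₹78,000.

Phaedra receives ₹78,000.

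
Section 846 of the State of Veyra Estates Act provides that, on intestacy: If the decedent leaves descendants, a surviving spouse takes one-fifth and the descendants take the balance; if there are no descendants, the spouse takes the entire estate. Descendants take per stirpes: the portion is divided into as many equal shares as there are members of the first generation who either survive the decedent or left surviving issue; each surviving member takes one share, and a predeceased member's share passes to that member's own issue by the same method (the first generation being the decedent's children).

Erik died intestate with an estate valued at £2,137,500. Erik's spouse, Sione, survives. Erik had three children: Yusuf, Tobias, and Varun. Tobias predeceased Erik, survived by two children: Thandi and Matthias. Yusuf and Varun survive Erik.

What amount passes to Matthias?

Matthias receives £285,000.

Sione takes one-fifth of £2,137,500 = £427,500. The remaining £1,710,000 passes to the descendants.
The descendants' portion (£1,710,000) is divided into 3 shares of £570,000: Yusuf and Varun each take £570,000; Tobias's £570,000 share passes to Tobias's issue.
Tobias's share (£570,000) is divided into 2 shares of £285,000: Thandi and Matthias each take £285,000.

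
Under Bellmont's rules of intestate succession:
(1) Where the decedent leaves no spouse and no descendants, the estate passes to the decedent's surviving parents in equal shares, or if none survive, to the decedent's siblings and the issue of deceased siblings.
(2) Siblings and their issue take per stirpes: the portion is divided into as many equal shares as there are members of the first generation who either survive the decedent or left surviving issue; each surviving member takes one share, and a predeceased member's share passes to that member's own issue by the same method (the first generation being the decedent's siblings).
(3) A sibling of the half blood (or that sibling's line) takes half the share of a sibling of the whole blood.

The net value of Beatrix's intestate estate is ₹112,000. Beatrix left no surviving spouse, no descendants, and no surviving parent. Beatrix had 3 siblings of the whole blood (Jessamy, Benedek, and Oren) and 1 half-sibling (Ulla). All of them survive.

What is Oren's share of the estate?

Oren receives ₹32,000.

The entire ₹112,000 passes to the siblings and their issue.
Counting each half-blood sibling's line as half a unit, there are 7/2 units in ₹112,000, so one unit is ₹32,000. Whole-blood lines (Jessamy, Benedek, and Oren) take ₹32,000 each; half-blood lines (Ulla) take ₹16,000 each.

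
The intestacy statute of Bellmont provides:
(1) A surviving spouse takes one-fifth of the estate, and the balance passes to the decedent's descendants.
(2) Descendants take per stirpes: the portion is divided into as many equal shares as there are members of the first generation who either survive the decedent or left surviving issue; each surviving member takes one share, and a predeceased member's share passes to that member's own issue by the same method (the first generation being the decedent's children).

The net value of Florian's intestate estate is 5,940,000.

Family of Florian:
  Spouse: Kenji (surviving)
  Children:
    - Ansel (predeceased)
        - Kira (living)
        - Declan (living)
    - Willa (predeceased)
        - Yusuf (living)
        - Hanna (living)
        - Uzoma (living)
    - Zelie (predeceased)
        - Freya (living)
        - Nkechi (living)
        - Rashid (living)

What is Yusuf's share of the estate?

Yusuf receives 528,000.

Kenji takes one-fifth of 5,940,000 = 1,188,000. The remaining 4,752,000 passes to the descendants.
The descendants' portion (4,752,000) is divided into 3 shares of 1,584,000: Ansel's 1,584,000 share passes to Ansel's issue; Willa's 1,584,000 share passes to Willa's issue; Zelie's 1,584,000 share passes to Zelie's issue.
Ansel's share (1,584,000) is divided into 2 shares of 792,000: Kira and Declan each take 792,000.
Willa's share (1,584,000) is divided into 3 shares of 528,000: Yusuf, Hanna, and Uzoma each take 528,000.
Zelie's share (1,584,000) is divided into 3 shares of 528,000: Freya, Nkechi, and Rashid each take 528,000.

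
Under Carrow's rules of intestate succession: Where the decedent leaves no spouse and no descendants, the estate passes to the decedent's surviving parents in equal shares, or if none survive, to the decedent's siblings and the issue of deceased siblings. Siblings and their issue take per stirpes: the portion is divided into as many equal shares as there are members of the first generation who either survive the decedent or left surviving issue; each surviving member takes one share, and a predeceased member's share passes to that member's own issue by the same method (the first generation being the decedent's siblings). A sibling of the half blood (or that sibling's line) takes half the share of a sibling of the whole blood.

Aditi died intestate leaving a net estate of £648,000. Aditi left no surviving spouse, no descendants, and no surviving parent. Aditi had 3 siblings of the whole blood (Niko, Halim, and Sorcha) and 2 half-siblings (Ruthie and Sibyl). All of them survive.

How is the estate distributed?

The entire £648,000 passes to the siblings and their issue.
Counting each half-blood sibling's line as half a unit, there are 4 units in £648,000, so one unit is £162,000. Whole-blood lines (Niko, Halim, and Sorcha) take £162,000 each; half-blood lines (Ruthie and Sibyl) take £81,000 each.

Ruthie: £81,000; Niko: £162,000; Halim: £162,000; Sorcha: £162,000; Sibyl: £81,000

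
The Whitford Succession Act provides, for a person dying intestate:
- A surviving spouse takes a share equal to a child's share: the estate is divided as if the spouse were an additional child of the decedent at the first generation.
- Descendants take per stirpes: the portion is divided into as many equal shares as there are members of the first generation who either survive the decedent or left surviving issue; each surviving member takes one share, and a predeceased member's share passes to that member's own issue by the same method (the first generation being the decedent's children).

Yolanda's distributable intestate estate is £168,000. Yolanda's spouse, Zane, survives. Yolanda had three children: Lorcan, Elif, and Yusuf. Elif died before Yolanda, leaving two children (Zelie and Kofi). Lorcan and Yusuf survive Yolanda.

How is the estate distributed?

The spouse counts as an additional share at the children's level, so there are 4 primary shares of £42,000. Zane takes one such share (£42,000).
The children's combined portion (£126,000) is divided into 3 shares of £42,000: Lorcan and Yusuf each take £42,000; Elif's £42,000 share passes to Elif's issue.
Elif's share (£42,000) is divided into 2 shares of £21,000: Zelie and Kofi each take £21,000.

Zane: £42,000; Lorcan: £42,000; Zelie: £21,000; Kofi: £21,000; Yusuf: £42,000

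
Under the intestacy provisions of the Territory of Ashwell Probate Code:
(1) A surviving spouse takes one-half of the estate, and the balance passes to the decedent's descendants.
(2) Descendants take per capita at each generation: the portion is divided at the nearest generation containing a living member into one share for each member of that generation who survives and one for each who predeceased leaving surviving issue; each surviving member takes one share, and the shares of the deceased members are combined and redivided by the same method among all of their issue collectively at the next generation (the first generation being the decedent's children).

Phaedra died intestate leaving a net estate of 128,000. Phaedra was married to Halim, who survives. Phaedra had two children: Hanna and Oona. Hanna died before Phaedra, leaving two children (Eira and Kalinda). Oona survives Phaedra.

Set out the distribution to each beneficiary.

Halim: 64,000; Eira: 16,000; Kalinda: 16,000; Oona: 32,000

Halim takes one-half of 128,000 = 64,000. The remaining 64,000 passes to the descendants.
The descendants' portion (64,000) is divided at the children's generation into 2 shares of 32,000. Oona takes 32,000. The remaining share for the deceased Hanna (32,000) is carried to the next generation.
That pool (32,000) is divided at the grandchildren's generation equally among Eira and Kalinda: 16,000 each.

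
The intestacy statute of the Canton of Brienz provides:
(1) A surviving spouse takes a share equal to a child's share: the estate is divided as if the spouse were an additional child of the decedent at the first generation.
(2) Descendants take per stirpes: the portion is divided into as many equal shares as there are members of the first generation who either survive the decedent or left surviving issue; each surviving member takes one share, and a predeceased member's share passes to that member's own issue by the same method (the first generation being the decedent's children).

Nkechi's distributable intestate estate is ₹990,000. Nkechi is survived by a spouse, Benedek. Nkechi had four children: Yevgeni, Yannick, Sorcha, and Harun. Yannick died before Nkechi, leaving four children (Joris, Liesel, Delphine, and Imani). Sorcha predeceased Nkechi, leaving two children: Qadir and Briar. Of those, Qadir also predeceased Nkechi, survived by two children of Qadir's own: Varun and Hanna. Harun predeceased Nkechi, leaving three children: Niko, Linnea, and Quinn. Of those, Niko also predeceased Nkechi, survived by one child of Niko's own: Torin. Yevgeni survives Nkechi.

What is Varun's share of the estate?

Varun receives ₹49,500.

The spouse counts as an additional share at the children's level, so there are 5 primary shares of ₹198,000. Benedek takes one such share (₹198,000).
The children's combined portion (₹792,000) is divided into 4 shares of ₹198,000: Yevgeni takes ₹198,000; Yannick's ₹198,000 share passes to Yannick's issue; Sorcha's ₹198,000 share passes to Sorcha's issue; Harun's ₹198,000 share passes to Harun's issue.
Yannick's share (₹198,000) is divided into 4 shares of ₹49,500: Joris, Liesel, Delphine, and Imani each take ₹49,500.
Sorcha's share (₹198,000) is divided into 2 shares of ₹99,000: Briar takes ₹99,000; Qadir's ₹99,000 share passes to Qadir's issue.
Qadir's share (₹99,000) is divided into 2 shares of ₹49,500: Varun and Hanna each take ₹49,500.
Harun's share (₹198,000) is divided into 3 shares of ₹66,000: Linnea and Quinn each take ₹66,000; Niko's ₹66,000 share passes to Niko's issue.
Niko's share (₹66,000) passes entirely to Torin.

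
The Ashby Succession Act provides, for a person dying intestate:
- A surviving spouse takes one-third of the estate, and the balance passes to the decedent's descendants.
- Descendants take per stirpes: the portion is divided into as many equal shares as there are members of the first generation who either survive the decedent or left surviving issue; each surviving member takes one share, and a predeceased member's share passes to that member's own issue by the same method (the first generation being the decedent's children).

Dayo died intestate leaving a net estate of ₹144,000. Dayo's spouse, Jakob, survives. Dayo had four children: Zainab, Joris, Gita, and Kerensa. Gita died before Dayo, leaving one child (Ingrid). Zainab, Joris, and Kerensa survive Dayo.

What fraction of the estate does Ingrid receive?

Jakob takes one-third of ₹144,000 = ₹48,000. The remaining ₹96,000 passes to the descendants.
The descendants' portion (₹96,000) is divided into 4 shares of ₹24,000: Zainab, Joris, and Kerensa each take ₹24,000; Gita's ₹24,000 share passes to Gita's issue.
Gita's share (₹24,000) passes entirely to Ingrid.

Ingrid receives 1/6 of the estate.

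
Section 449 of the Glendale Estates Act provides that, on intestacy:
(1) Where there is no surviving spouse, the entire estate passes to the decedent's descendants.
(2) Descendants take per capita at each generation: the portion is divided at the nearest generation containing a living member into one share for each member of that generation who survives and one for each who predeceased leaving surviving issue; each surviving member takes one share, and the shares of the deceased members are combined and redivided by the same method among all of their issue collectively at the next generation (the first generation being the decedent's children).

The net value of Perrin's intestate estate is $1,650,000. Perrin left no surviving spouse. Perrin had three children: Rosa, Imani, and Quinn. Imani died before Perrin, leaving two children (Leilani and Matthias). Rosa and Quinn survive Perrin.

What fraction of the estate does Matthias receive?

The entire $1,650,000 passes to the descendants.
That amount ($1,650,000) is divided at the children's generation into 3 shares of $550,000. Rosa and Quinn each take $550,000. The remaining share for the deceased Imani ($550,000) is carried to the next generation.
That pool ($550,000) is divided at the grandchildren's generation equally among Leilani and Matthias: $275,000 each.

Matthias receives 1/6 of the estate.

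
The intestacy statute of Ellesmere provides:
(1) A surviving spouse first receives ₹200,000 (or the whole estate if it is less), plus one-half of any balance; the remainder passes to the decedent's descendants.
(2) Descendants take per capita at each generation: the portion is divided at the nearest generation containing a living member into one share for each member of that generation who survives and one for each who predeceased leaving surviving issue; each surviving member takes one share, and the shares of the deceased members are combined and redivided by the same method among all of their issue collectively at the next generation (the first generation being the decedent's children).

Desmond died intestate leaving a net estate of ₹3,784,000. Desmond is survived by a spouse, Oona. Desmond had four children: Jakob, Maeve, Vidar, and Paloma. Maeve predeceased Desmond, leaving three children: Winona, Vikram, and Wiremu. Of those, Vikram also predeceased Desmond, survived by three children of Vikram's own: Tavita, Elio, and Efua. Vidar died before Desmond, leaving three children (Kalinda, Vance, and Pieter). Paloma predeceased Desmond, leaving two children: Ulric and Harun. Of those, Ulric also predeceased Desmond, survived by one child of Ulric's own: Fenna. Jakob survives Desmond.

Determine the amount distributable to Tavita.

Tavita receives ₹84,000.

Oona first takes ₹200,000, leaving a balance of ₹3,584,000. Oona then takes one-half of the balance (₹1,792,000), for a total of ₹1,992,000. The remaining ₹1,792,000 passes to the descendants.
The descendants' portion (₹1,792,000) is divided at the children's generation into 4 shares of ₹448,000. Jakob takes ₹448,000. The 3 shares of the deceased (Maeve, Vidar, and Paloma) are combined into a pool of ₹1,344,000.
That pool (₹1,344,000) is divided at the grandchildren's generation into 8 shares of ₹168,000. Winona, Wiremu, Kalinda, Vance, Pieter, and Harun each take ₹168,000. The 2 shares of the deceased (Vikram and Ulric) are combined into a pool of ₹336,000.
That pool (₹336,000) is divided at the great-grandchildren's generation equally among Tavita, Elio, Efua, and Fenna: ₹84,000 each.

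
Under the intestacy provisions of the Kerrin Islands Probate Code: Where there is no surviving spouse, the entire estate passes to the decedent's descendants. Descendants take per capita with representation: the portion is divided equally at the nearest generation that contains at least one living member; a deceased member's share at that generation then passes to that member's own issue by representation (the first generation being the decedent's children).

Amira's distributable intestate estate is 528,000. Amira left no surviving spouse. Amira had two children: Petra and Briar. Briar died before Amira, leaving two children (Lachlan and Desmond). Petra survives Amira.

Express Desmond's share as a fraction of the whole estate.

The entire 528,000 passes to the descendants.
That amount (528,000) is divided into 2 shares of 264,000: Petra takes 264,000; Briar's 264,000 share passes to Briar's issue.
Briar's share (264,000) is divided into 2 shares of 132,000: Lachlan and Desmond each take 132,000.

Desmond receives 1/4 of the estate.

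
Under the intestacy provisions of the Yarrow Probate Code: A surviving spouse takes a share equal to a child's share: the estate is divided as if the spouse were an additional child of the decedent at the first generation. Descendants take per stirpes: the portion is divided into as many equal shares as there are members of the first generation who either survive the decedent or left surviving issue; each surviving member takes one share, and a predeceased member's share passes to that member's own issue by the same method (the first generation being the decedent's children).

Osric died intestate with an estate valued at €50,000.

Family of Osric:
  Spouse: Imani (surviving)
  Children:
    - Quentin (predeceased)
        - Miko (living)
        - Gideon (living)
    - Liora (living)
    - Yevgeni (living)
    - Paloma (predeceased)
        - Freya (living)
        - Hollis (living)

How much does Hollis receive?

The spouse counts as an additional share at the children's level, so there are 5 primary shares of €10,000. Imani takes one such share (€10,000).
The children's combined portion (€40,000) is divided into 4 shares of €10,000: Liora and Yevgeni each take €10,000; Quentin's €10,000 share passes to Quentin's issue; Paloma's €10,000 share passes to Paloma's issue.
Quentin's share (€10,000) is divided into 2 shares of €5,000: Miko and Gideon each take €5,000.
Paloma's share (€10,000) is divided into 2 shares of €5,000: Freya and Hollis each take €5,000.

Hollis receives €5,000.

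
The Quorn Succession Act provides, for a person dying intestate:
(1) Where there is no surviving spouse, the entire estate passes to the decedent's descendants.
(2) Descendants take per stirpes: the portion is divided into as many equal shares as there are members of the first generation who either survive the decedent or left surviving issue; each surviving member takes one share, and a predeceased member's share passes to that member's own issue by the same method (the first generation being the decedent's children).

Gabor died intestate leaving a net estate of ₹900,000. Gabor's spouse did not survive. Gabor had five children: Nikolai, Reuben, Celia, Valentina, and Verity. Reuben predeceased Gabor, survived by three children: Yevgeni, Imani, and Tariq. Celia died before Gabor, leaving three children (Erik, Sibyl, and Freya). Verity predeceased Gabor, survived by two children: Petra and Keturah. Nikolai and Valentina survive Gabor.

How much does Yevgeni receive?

Yevgeni receives ₹60,000.

The entire ₹900,000 passes to the descendants.
That amount (₹900,000) is divided into 5 shares of ₹180,000: Nikolai and Valentina each take ₹180,000; Reuben's ₹180,000 share passes to Reuben's issue; Celia's ₹180,000 share passes to Celia's issue; Verity's ₹180,000 share passes to Verity's issue.
Reuben's share (₹180,000) is divided into 3 shares of ₹60,000: Yevgeni, Imani, and Tariq each take ₹60,000.
Celia's share (₹180,000) is divided into 3 shares of ₹60,000: Erik, Sibyl, and Freya each take ₹60,000.
Verity's share (₹180,000) is divided into 2 shares of ₹90,000: Petra and Keturah each take ₹90,000.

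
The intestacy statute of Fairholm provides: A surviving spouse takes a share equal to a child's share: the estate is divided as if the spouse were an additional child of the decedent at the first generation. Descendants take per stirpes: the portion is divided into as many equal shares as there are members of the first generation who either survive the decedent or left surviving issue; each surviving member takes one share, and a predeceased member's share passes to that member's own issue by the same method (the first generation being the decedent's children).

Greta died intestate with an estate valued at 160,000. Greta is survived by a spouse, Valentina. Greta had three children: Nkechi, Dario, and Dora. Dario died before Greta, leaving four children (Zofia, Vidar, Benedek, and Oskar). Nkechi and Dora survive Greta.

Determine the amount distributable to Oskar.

Oskar receives 10,000.

The spouse counts as an additional share at the children's level, so there are 4 primary shares of 40,000. Valentina takes one such share (40,000).
The children's combined portion (120,000) is divided into 3 shares of 40,000: Nkechi and Dora each take 40,000; Dario's 40,000 share passes to Dario's issue.
Dario's share (40,000) is divided into 4 shares of 10,000: Zofia, Vidar, Benedek, and Oskar each take 10,000.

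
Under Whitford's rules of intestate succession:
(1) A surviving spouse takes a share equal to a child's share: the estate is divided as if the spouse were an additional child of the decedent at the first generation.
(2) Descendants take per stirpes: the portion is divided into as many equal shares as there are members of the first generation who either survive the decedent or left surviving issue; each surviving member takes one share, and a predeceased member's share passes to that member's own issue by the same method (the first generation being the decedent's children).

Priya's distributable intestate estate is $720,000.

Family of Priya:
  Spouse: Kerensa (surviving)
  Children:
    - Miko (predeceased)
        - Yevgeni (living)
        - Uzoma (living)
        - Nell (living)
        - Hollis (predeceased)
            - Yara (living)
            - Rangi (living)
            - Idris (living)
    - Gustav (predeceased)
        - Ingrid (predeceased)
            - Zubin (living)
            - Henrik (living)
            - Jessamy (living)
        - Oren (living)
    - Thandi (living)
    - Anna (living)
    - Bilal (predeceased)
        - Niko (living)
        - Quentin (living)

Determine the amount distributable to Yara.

The spouse counts as an additional share at the children's level, so there are 6 primary shares of $120,000. Kerensa takes one such share ($120,000).
The children's combined portion ($600,000) is divided into 5 shares of $120,000: Thandi and Anna each take $120,000; Miko's $120,000 share passes to Miko's issue; Gustav's $120,000 share passes to Gustav's issue; Bilal's $120,000 share passes to Bilal's issue.
Miko's share ($120,000) is divided into 4 shares of $30,000: Yevgeni, Uzoma, and Nell each take $30,000; Hollis's $30,000 share passes to Hollis's issue.
Hollis's share ($30,000) is divided into 3 shares of $10,000: Yara, Rangi, and Idris each take $10,000.
Gustav's share ($120,000) is divided into 2 shares of $60,000: Oren takes $60,000; Ingrid's $60,000 share passes to Ingrid's issue.
Ingrid's share ($60,000) is divided into 3 shares of $20,000: Zubin, Henrik, and Jessamy each take $20,000.
Bilal's share ($120,000) is divided into 2 shares of $60,000: Niko and Quentin each take $60,000.

Yara receives $10,000.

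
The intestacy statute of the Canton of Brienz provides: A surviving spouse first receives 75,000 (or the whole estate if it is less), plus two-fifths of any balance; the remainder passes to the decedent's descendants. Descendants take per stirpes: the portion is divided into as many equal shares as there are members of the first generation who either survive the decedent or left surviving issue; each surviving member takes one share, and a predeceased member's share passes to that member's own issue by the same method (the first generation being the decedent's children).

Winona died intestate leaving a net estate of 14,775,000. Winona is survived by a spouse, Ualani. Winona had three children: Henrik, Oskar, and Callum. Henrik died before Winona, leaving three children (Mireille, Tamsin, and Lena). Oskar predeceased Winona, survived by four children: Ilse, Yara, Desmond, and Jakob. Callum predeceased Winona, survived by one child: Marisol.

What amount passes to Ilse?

Ualani first takes 75,000, leaving a balance of 14,700,000. Ualani then takes two-fifths of the balance (5,880,000), for a total of 5,955,000. The remaining 8,820,000 passes to the descendants.
The descendants' portion (8,820,000) is divided into 3 shares of 2,940,000: Henrik's 2,940,000 share passes to Henrik's issue; Oskar's 2,940,000 share passes to Oskar's issue; Callum's 2,940,000 share passes to Callum's issue.
Henrik's share (2,940,000) is divided into 3 shares of 980,000: Mireille, Tamsin, and Lena each take 980,000.
Oskar's share (2,940,000) is divided into 4 shares of 735,000: Ilse, Yara, Desmond, and Jakob each take 735,000.
Callum's share (2,940,000) passes entirely to Marisol.

Ilse receives 735,000.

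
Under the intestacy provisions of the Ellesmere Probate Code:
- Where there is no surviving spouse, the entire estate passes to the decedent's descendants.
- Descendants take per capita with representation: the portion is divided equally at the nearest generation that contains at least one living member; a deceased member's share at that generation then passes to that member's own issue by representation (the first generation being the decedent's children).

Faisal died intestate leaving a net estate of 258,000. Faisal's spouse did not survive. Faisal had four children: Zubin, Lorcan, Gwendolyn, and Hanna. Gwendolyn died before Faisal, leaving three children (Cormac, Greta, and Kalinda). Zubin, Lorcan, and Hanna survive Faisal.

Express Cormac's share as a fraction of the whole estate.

The entire 258,000 passes to the descendants.
That amount (258,000) is divided into 4 shares of 64,500: Zubin, Lorcan, and Hanna each take 64,500; Gwendolyn's 64,500 share passes to Gwendolyn's issue.
Gwendolyn's share (64,500) is divided into 3 shares of 21,500: Cormac, Greta, and Kalinda each take 21,500.

Cormac receives 1/12 of the estate.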